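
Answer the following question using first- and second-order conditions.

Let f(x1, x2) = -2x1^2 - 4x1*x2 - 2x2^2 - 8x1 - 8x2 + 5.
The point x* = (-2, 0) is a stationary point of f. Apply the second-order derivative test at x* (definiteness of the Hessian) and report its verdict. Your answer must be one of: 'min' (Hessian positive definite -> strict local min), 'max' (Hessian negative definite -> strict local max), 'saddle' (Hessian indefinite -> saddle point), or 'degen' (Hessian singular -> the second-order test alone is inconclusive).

Compute the Hessian H = grad^2 f:
  H = [[-4, -4], [-4, -4]]
Verify stationarity: grad f(x*) = H x* + g = (0, 0).
Eigenvalues of H: -8, 0.
H has a zero eigenvalue (singular; negative semidefinite but not definite), so H is neither positive definite, negative definite, nor indefinite. The second-order test alone is inconclusive -> degen.
(Indeed, f is constant along the null direction of H through x*, so x* is not a strict local extremum.)

degen


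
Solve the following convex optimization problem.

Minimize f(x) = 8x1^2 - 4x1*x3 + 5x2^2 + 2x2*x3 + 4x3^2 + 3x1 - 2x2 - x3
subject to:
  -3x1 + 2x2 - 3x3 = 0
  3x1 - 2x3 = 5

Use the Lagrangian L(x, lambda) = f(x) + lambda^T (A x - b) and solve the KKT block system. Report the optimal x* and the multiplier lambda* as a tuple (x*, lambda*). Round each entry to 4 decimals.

Form the Lagrangian:
  L(x, lambda) = (1/2) x^T Q x + c^T x + lambda^T (A x - b)
Stationarity (grad_x L = 0): Q x + c + A^T lambda = 0.
Primal feasibility: A x = b.

This gives the KKT block system:
  [ Q   A^T ] [ x     ]   [-c ]
  [ A    0  ] [ lambda ] = [ b ]

Solving the linear system:
  x*      = (1.0621, 0.233, -0.9068)
  lambda* = (0.7421, -7.1317)
  f(x*)   = 19.6428

x* = (1.0621, 0.233, -0.9068), lambda* = (0.7421, -7.1317)


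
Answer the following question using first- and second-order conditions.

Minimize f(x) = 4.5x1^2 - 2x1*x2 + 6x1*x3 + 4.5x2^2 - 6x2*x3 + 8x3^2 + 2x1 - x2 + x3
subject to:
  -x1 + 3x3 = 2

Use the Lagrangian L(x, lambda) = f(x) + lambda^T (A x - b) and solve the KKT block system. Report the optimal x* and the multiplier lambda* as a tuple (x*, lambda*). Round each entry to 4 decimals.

Form the Lagrangian:
  L(x, lambda) = (1/2) x^T Q x + c^T x + lambda^T (A x - b)
Stationarity (grad_x L = 0): Q x + c + A^T lambda = 0.
Primal feasibility: A x = b.

This gives the KKT block system:
  [ Q   A^T ] [ x     ]   [-c ]
  [ A    0  ] [ lambda ] = [ b ]

Solving the linear system:
  x*      = (-0.5897, 0.2934, 0.4701)
  lambda* = (-1.0741)
  f(x*)   = 0.5726

x* = (-0.5897, 0.2934, 0.4701), lambda* = (-1.0741)


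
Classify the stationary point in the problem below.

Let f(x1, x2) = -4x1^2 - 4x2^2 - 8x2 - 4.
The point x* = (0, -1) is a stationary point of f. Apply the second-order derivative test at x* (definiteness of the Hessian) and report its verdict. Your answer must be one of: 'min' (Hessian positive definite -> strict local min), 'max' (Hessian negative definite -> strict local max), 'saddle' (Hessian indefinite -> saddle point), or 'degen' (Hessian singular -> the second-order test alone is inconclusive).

Compute the Hessian H = grad^2 f:
  H = [[-8, 0], [0, -8]]
Verify stationarity: grad f(x*) = H x* + g = (0, 0).
Eigenvalues of H: -8, -8.
Both eigenvalues < 0, so H is negative definite -> x* is a strict local max.

max


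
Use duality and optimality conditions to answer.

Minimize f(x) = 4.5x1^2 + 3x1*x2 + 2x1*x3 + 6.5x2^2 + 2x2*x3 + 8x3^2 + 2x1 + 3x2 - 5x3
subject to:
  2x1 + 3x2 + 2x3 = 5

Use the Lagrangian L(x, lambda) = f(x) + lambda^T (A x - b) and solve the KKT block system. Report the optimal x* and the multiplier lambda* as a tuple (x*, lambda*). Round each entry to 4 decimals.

Form the Lagrangian:
  L(x, lambda) = (1/2) x^T Q x + c^T x + lambda^T (A x - b)
Stationarity (grad_x L = 0): Q x + c + A^T lambda = 0.
Primal feasibility: A x = b.

This gives the KKT block system:
  [ Q   A^T ] [ x     ]   [-c ]
  [ A    0  ] [ lambda ] = [ b ]

Solving the linear system:
  x*      = (0.537, 0.7601, 0.8228)
  lambda* = (-5.3795)
  f(x*)   = 13.0689

x* = (0.537, 0.7601, 0.8228), lambda* = (-5.3795)


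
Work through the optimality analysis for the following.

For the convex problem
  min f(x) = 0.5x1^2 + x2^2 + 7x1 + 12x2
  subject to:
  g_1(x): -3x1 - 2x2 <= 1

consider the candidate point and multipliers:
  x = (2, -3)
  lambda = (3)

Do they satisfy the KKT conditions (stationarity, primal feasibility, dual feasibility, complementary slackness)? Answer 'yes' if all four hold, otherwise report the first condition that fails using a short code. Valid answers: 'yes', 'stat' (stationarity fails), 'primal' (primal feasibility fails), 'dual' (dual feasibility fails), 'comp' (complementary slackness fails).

Gradient of f: grad f(x) = Q x + c = (9, 6)
Constraint values g_i(x) = a_i^T x - b_i:
  g_1((2, -3)) = -1
Stationarity residual: grad f(x) + sum_i lambda_i a_i = (0, 0)
  -> stationarity OK
Primal feasibility (all g_i <= 0): OK
Dual feasibility (all lambda_i >= 0): OK
Complementary slackness (lambda_i * g_i(x) = 0 for all i): FAILS

Verdict: the first failing condition is complementary_slackness -> comp.

comp


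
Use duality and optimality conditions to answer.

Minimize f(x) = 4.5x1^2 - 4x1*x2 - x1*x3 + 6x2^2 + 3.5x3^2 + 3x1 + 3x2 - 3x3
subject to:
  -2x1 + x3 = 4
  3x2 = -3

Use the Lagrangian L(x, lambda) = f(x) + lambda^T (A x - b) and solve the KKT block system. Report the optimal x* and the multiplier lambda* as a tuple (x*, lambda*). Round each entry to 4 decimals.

Form the Lagrangian:
  L(x, lambda) = (1/2) x^T Q x + c^T x + lambda^T (A x - b)
Stationarity (grad_x L = 0): Q x + c + A^T lambda = 0.
Primal feasibility: A x = b.

This gives the KKT block system:
  [ Q   A^T ] [ x     ]   [-c ]
  [ A    0  ] [ lambda ] = [ b ]

Solving the linear system:
  x*      = (-1.6061, -1, 0.7879)
  lambda* = (-4.1212, 0.8586)
  f(x*)   = 4.4394

x* = (-1.6061, -1, 0.7879), lambda* = (-4.1212, 0.8586)


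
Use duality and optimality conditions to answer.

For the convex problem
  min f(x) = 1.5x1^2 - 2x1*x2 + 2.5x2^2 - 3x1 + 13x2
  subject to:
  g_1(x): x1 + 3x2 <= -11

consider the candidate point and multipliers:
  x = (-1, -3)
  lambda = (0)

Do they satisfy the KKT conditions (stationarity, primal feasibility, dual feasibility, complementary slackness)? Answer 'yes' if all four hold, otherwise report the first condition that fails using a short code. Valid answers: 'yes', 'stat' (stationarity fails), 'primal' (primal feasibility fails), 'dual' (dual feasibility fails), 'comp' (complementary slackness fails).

Gradient of f: grad f(x) = Q x + c = (0, 0)
Constraint values g_i(x) = a_i^T x - b_i:
  g_1((-1, -3)) = 1
Stationarity residual: grad f(x) + sum_i lambda_i a_i = (0, 0)
  -> stationarity OK
Primal feasibility (all g_i <= 0): FAILS
Dual feasibility (all lambda_i >= 0): OK
Complementary slackness (lambda_i * g_i(x) = 0 for all i): OK

Verdict: the first failing condition is primal_feasibility -> primal.

primal


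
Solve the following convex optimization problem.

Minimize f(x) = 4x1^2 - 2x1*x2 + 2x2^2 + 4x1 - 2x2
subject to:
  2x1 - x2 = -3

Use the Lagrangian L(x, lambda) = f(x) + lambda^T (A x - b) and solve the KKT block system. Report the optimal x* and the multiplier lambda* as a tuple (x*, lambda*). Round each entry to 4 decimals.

Form the Lagrangian:
  L(x, lambda) = (1/2) x^T Q x + c^T x + lambda^T (A x - b)
Stationarity (grad_x L = 0): Q x + c + A^T lambda = 0.
Primal feasibility: A x = b.

This gives the KKT block system:
  [ Q   A^T ] [ x     ]   [-c ]
  [ A    0  ] [ lambda ] = [ b ]

Solving the linear system:
  x*      = (-1.125, 0.75)
  lambda* = (3.25)
  f(x*)   = 1.875

x* = (-1.125, 0.75), lambda* = (3.25)


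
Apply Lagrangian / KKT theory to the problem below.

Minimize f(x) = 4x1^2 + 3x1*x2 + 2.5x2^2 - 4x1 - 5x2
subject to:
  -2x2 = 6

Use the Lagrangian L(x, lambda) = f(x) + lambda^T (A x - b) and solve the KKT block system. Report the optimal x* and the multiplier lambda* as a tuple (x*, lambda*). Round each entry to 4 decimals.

Form the Lagrangian:
  L(x, lambda) = (1/2) x^T Q x + c^T x + lambda^T (A x - b)
Stationarity (grad_x L = 0): Q x + c + A^T lambda = 0.
Primal feasibility: A x = b.

This gives the KKT block system:
  [ Q   A^T ] [ x     ]   [-c ]
  [ A    0  ] [ lambda ] = [ b ]

Solving the linear system:
  x*      = (1.625, -3)
  lambda* = (-7.5625)
  f(x*)   = 26.9375

x* = (1.625, -3), lambda* = (-7.5625)


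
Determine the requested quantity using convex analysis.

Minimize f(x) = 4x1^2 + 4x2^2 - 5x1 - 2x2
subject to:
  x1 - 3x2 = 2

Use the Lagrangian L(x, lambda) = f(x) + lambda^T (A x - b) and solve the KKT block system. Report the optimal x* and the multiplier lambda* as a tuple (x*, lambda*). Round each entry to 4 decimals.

Form the Lagrangian:
  L(x, lambda) = (1/2) x^T Q x + c^T x + lambda^T (A x - b)
Stationarity (grad_x L = 0): Q x + c + A^T lambda = 0.
Primal feasibility: A x = b.

This gives the KKT block system:
  [ Q   A^T ] [ x     ]   [-c ]
  [ A    0  ] [ lambda ] = [ b ]

Solving the linear system:
  x*      = (0.8375, -0.3875)
  lambda* = (-1.7)
  f(x*)   = -0.0063

x* = (0.8375, -0.3875), lambda* = (-1.7)


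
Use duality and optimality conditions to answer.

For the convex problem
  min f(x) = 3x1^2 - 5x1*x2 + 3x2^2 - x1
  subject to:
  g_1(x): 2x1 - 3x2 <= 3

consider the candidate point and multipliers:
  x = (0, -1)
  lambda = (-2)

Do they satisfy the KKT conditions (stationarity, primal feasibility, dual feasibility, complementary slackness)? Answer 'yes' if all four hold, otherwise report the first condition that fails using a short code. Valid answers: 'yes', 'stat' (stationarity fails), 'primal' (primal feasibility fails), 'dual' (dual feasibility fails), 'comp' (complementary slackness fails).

Gradient of f: grad f(x) = Q x + c = (4, -6)
Constraint values g_i(x) = a_i^T x - b_i:
  g_1((0, -1)) = 0
Stationarity residual: grad f(x) + sum_i lambda_i a_i = (0, 0)
  -> stationarity OK
Primal feasibility (all g_i <= 0): OK
Dual feasibility (all lambda_i >= 0): FAILS
Complementary slackness (lambda_i * g_i(x) = 0 for all i): OK

Verdict: the first failing condition is dual_feasibility -> dual.

dual


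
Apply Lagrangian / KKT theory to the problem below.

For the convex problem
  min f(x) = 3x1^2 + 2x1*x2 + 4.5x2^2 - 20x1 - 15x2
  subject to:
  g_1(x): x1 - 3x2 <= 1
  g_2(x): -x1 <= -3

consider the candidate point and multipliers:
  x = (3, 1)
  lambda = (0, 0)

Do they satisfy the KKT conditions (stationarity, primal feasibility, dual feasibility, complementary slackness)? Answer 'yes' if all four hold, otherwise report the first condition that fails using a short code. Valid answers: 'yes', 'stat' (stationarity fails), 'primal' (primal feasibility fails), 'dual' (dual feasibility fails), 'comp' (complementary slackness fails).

Gradient of f: grad f(x) = Q x + c = (0, 0)
Constraint values g_i(x) = a_i^T x - b_i:
  g_1((3, 1)) = -1
  g_2((3, 1)) = 0
Stationarity residual: grad f(x) + sum_i lambda_i a_i = (0, 0)
  -> stationarity OK
Primal feasibility (all g_i <= 0): OK
Dual feasibility (all lambda_i >= 0): OK
Complementary slackness (lambda_i * g_i(x) = 0 for all i): OK

Verdict: yes, KKT holds.

yes


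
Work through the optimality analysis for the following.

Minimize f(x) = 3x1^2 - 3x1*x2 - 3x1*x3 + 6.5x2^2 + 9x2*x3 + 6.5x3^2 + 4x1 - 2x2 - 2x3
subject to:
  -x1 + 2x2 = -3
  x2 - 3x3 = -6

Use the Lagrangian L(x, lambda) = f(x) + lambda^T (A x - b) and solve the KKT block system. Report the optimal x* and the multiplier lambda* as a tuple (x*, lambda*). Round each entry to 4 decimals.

Form the Lagrangian:
  L(x, lambda) = (1/2) x^T Q x + c^T x + lambda^T (A x - b)
Stationarity (grad_x L = 0): Q x + c + A^T lambda = 0.
Primal feasibility: A x = b.

This gives the KKT block system:
  [ Q   A^T ] [ x     ]   [-c ]
  [ A    0  ] [ lambda ] = [ b ]

Solving the linear system:
  x*      = (-0.0938, -1.5469, 1.4844)
  lambda* = (3.625, 1.2188)
  f(x*)   = 8.9688

x* = (-0.0938, -1.5469, 1.4844), lambda* = (3.625, 1.2188)


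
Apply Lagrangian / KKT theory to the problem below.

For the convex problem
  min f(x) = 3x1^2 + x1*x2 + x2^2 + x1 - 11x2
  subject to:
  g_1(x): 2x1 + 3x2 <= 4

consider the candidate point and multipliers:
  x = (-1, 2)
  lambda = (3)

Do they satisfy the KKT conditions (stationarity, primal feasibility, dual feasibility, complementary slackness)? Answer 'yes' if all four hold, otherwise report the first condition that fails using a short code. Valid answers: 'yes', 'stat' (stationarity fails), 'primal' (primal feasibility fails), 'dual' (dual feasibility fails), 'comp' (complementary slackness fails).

Gradient of f: grad f(x) = Q x + c = (-3, -8)
Constraint values g_i(x) = a_i^T x - b_i:
  g_1((-1, 2)) = 0
Stationarity residual: grad f(x) + sum_i lambda_i a_i = (3, 1)
  -> stationarity FAILS
Primal feasibility (all g_i <= 0): OK
Dual feasibility (all lambda_i >= 0): OK
Complementary slackness (lambda_i * g_i(x) = 0 for all i): OK

Verdict: the first failing condition is stationarity -> stat.

stat


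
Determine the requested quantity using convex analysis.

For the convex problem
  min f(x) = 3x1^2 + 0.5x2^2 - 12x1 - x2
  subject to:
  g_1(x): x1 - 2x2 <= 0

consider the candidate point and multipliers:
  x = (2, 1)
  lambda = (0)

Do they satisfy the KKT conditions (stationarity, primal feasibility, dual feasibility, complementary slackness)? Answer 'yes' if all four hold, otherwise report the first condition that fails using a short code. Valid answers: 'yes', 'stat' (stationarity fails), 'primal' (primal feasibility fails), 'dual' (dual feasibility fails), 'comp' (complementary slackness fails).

Gradient of f: grad f(x) = Q x + c = (0, 0)
Constraint values g_i(x) = a_i^T x - b_i:
  g_1((2, 1)) = 0
Stationarity residual: grad f(x) + sum_i lambda_i a_i = (0, 0)
  -> stationarity OK
Primal feasibility (all g_i <= 0): OK
Dual feasibility (all lambda_i >= 0): OK
Complementary slackness (lambda_i * g_i(x) = 0 for all i): OK

Verdict: yes, KKT holds.

yes


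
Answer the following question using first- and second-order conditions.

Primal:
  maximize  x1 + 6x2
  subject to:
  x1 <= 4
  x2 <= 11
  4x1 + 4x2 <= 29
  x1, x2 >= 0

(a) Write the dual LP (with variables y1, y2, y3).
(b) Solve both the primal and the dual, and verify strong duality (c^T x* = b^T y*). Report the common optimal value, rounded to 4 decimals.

The standard primal-dual pair for 'max c^T x s.t. A x <= b, x >= 0' is:
  Dual:  min b^T y  s.t.  A^T y >= c,  y >= 0.

So the dual LP is:
  minimize  4y1 + 11y2 + 29y3
  subject to:
    y1 + 4y3 >= 1
    y2 + 4y3 >= 6
    y1, y2, y3 >= 0

Solving the primal: x* = (0, 7.25).
  primal value c^T x* = 43.5.
Solving the dual: y* = (0, 0, 1.5).
  dual value b^T y* = 43.5.
Strong duality: c^T x* = b^T y*. Confirmed.

43.5


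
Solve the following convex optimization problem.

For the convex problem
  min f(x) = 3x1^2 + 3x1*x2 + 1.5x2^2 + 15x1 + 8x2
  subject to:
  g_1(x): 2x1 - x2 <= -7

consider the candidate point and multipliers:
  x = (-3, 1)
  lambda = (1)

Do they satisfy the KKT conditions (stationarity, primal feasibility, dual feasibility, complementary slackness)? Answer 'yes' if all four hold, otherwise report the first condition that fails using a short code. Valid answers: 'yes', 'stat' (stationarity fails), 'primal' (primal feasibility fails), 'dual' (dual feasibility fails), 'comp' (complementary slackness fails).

Gradient of f: grad f(x) = Q x + c = (0, 2)
Constraint values g_i(x) = a_i^T x - b_i:
  g_1((-3, 1)) = 0
Stationarity residual: grad f(x) + sum_i lambda_i a_i = (2, 1)
  -> stationarity FAILS
Primal feasibility (all g_i <= 0): OK
Dual feasibility (all lambda_i >= 0): OK
Complementary slackness (lambda_i * g_i(x) = 0 for all i): OK

Verdict: the first failing condition is stationarity -> stat.

stat


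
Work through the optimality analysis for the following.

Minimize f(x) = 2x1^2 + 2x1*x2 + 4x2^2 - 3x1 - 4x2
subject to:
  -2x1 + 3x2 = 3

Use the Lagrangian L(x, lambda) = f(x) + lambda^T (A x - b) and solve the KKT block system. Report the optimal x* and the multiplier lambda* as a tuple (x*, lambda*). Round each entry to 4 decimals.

Form the Lagrangian:
  L(x, lambda) = (1/2) x^T Q x + c^T x + lambda^T (A x - b)
Stationarity (grad_x L = 0): Q x + c + A^T lambda = 0.
Primal feasibility: A x = b.

This gives the KKT block system:
  [ Q   A^T ] [ x     ]   [-c ]
  [ A    0  ] [ lambda ] = [ b ]

Solving the linear system:
  x*      = (-0.163, 0.8913)
  lambda* = (-0.9348)
  f(x*)   = -0.1359

x* = (-0.163, 0.8913), lambda* = (-0.9348)


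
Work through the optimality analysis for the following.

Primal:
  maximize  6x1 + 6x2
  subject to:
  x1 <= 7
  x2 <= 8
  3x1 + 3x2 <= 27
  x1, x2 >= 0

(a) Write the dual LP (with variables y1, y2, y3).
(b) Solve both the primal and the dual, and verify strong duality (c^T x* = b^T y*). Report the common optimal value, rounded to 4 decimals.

The standard primal-dual pair for 'max c^T x s.t. A x <= b, x >= 0' is:
  Dual:  min b^T y  s.t.  A^T y >= c,  y >= 0.

So the dual LP is:
  minimize  7y1 + 8y2 + 27y3
  subject to:
    y1 + 3y3 >= 6
    y2 + 3y3 >= 6
    y1, y2, y3 >= 0

Solving the primal: x* = (1, 8).
  primal value c^T x* = 54.
Solving the dual: y* = (0, 0, 2).
  dual value b^T y* = 54.
Strong duality: c^T x* = b^T y*. Confirmed.

54


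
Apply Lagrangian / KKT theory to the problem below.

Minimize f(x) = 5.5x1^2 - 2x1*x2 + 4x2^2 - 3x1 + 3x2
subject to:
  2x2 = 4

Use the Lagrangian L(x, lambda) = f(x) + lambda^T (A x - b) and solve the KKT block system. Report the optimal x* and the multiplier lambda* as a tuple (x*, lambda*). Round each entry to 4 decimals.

Form the Lagrangian:
  L(x, lambda) = (1/2) x^T Q x + c^T x + lambda^T (A x - b)
Stationarity (grad_x L = 0): Q x + c + A^T lambda = 0.
Primal feasibility: A x = b.

This gives the KKT block system:
  [ Q   A^T ] [ x     ]   [-c ]
  [ A    0  ] [ lambda ] = [ b ]

Solving the linear system:
  x*      = (0.6364, 2)
  lambda* = (-8.8636)
  f(x*)   = 19.7727

x* = (0.6364, 2), lambda* = (-8.8636)


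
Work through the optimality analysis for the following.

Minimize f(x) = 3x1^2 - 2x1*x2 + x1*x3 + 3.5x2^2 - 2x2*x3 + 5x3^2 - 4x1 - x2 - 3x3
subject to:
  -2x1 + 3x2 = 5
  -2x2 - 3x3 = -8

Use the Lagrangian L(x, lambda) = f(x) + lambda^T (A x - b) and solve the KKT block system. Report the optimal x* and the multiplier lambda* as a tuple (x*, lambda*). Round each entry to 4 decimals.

Form the Lagrangian:
  L(x, lambda) = (1/2) x^T Q x + c^T x + lambda^T (A x - b)
Stationarity (grad_x L = 0): Q x + c + A^T lambda = 0.
Primal feasibility: A x = b.

This gives the KKT block system:
  [ Q   A^T ] [ x     ]   [-c ]
  [ A    0  ] [ lambda ] = [ b ]

Solving the linear system:
  x*      = (0.5552, 2.0368, 1.3088)
  lambda* = (-1.7167, 2.1898)
  f(x*)   = 8.9589

x* = (0.5552, 2.0368, 1.3088), lambda* = (-1.7167, 2.1898)


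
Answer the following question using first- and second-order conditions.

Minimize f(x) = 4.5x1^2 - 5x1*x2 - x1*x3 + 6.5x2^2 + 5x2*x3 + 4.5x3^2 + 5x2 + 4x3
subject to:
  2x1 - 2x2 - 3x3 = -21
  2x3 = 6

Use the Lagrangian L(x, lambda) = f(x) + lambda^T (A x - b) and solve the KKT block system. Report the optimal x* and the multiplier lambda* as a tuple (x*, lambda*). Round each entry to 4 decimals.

Form the Lagrangian:
  L(x, lambda) = (1/2) x^T Q x + c^T x + lambda^T (A x - b)
Stationarity (grad_x L = 0): Q x + c + A^T lambda = 0.
Primal feasibility: A x = b.

This gives the KKT block system:
  [ Q   A^T ] [ x     ]   [-c ]
  [ A    0  ] [ lambda ] = [ b ]

Solving the linear system:
  x*      = (-5.4167, 0.5833, 3)
  lambda* = (27.3333, 21.3333)
  f(x*)   = 230.4583

x* = (-5.4167, 0.5833, 3), lambda* = (27.3333, 21.3333)


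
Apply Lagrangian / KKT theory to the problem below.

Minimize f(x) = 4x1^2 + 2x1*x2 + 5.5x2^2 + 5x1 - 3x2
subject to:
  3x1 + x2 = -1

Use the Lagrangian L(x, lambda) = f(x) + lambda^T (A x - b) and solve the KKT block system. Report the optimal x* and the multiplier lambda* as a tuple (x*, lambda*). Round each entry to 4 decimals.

Form the Lagrangian:
  L(x, lambda) = (1/2) x^T Q x + c^T x + lambda^T (A x - b)
Stationarity (grad_x L = 0): Q x + c + A^T lambda = 0.
Primal feasibility: A x = b.

This gives the KKT block system:
  [ Q   A^T ] [ x     ]   [-c ]
  [ A    0  ] [ lambda ] = [ b ]

Solving the linear system:
  x*      = (-0.4737, 0.4211)
  lambda* = (-0.6842)
  f(x*)   = -2.1579

x* = (-0.4737, 0.4211), lambda* = (-0.6842)


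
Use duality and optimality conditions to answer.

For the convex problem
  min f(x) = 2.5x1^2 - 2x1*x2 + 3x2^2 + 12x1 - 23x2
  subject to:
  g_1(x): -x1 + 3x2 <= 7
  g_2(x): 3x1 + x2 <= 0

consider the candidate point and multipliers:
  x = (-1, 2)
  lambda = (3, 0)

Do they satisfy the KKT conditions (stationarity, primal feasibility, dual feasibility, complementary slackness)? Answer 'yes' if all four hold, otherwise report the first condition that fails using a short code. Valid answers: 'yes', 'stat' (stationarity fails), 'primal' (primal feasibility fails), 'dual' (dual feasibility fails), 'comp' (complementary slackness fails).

Gradient of f: grad f(x) = Q x + c = (3, -9)
Constraint values g_i(x) = a_i^T x - b_i:
  g_1((-1, 2)) = 0
  g_2((-1, 2)) = -1
Stationarity residual: grad f(x) + sum_i lambda_i a_i = (0, 0)
  -> stationarity OK
Primal feasibility (all g_i <= 0): OK
Dual feasibility (all lambda_i >= 0): OK
Complementary slackness (lambda_i * g_i(x) = 0 for all i): OK

Verdict: yes, KKT holds.

yes


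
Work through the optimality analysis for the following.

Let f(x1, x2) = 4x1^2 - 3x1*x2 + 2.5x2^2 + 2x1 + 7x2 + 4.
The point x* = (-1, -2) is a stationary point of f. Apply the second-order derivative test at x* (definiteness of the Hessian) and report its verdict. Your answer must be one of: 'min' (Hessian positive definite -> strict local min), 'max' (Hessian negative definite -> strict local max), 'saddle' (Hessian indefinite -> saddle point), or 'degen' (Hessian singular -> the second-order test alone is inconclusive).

Compute the Hessian H = grad^2 f:
  H = [[8, -3], [-3, 5]]
Verify stationarity: grad f(x*) = H x* + g = (0, 0).
Eigenvalues of H: 3.1459, 9.8541.
Both eigenvalues > 0, so H is positive definite -> x* is a strict local min.

min


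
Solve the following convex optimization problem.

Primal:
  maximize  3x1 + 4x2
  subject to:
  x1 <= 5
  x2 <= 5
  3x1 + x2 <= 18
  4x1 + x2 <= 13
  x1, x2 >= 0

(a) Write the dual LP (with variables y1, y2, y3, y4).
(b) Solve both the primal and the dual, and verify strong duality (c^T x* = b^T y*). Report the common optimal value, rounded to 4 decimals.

The standard primal-dual pair for 'max c^T x s.t. A x <= b, x >= 0' is:
  Dual:  min b^T y  s.t.  A^T y >= c,  y >= 0.

So the dual LP is:
  minimize  5y1 + 5y2 + 18y3 + 13y4
  subject to:
    y1 + 3y3 + 4y4 >= 3
    y2 + y3 + y4 >= 4
    y1, y2, y3, y4 >= 0

Solving the primal: x* = (2, 5).
  primal value c^T x* = 26.
Solving the dual: y* = (0, 3.25, 0, 0.75).
  dual value b^T y* = 26.
Strong duality: c^T x* = b^T y*. Confirmed.

26


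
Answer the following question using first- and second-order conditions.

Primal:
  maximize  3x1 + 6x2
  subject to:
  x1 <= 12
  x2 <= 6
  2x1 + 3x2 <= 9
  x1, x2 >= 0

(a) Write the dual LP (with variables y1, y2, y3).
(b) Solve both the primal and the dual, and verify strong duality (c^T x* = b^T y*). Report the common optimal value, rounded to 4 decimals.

The standard primal-dual pair for 'max c^T x s.t. A x <= b, x >= 0' is:
  Dual:  min b^T y  s.t.  A^T y >= c,  y >= 0.

So the dual LP is:
  minimize  12y1 + 6y2 + 9y3
  subject to:
    y1 + 2y3 >= 3
    y2 + 3y3 >= 6
    y1, y2, y3 >= 0

Solving the primal: x* = (0, 3).
  primal value c^T x* = 18.
Solving the dual: y* = (0, 0, 2).
  dual value b^T y* = 18.
Strong duality: c^T x* = b^T y*. Confirmed.

18


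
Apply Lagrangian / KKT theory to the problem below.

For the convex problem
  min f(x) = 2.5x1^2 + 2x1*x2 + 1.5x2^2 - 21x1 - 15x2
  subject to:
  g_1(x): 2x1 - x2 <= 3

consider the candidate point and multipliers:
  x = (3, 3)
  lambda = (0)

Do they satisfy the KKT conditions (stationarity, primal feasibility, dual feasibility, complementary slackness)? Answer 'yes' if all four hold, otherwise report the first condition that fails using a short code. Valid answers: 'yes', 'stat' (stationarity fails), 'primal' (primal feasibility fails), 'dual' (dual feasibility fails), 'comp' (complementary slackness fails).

Gradient of f: grad f(x) = Q x + c = (0, 0)
Constraint values g_i(x) = a_i^T x - b_i:
  g_1((3, 3)) = 0
Stationarity residual: grad f(x) + sum_i lambda_i a_i = (0, 0)
  -> stationarity OK
Primal feasibility (all g_i <= 0): OK
Dual feasibility (all lambda_i >= 0): OK
Complementary slackness (lambda_i * g_i(x) = 0 for all i): OK

Verdict: yes, KKT holds.

yes


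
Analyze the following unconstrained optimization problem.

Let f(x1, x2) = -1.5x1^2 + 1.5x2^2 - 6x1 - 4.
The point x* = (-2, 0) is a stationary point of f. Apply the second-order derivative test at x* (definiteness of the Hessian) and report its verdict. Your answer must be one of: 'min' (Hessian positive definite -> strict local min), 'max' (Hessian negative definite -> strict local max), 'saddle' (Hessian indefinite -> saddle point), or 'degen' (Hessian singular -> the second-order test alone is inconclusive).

Compute the Hessian H = grad^2 f:
  H = [[-3, 0], [0, 3]]
Verify stationarity: grad f(x*) = H x* + g = (0, 0).
Eigenvalues of H: -3, 3.
Eigenvalues have mixed signs, so H is indefinite -> x* is a saddle point.

saddle


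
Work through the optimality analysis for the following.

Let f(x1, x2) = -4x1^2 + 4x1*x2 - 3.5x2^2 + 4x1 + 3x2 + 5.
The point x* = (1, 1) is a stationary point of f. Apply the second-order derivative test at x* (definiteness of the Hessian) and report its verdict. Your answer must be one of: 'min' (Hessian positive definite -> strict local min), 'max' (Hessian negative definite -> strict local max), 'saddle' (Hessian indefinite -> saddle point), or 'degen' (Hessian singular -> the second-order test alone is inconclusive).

Compute the Hessian H = grad^2 f:
  H = [[-8, 4], [4, -7]]
Verify stationarity: grad f(x*) = H x* + g = (0, 0).
Eigenvalues of H: -11.5311, -3.4689.
Both eigenvalues < 0, so H is negative definite -> x* is a strict local max.

max


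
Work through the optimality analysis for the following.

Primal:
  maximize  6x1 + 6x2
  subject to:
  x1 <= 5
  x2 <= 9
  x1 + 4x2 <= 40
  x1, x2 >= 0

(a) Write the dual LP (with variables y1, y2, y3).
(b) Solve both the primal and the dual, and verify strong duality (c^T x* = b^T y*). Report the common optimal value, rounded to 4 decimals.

The standard primal-dual pair for 'max c^T x s.t. A x <= b, x >= 0' is:
  Dual:  min b^T y  s.t.  A^T y >= c,  y >= 0.

So the dual LP is:
  minimize  5y1 + 9y2 + 40y3
  subject to:
    y1 + y3 >= 6
    y2 + 4y3 >= 6
    y1, y2, y3 >= 0

Solving the primal: x* = (5, 8.75).
  primal value c^T x* = 82.5.
Solving the dual: y* = (4.5, 0, 1.5).
  dual value b^T y* = 82.5.
Strong duality: c^T x* = b^T y*. Confirmed.

82.5


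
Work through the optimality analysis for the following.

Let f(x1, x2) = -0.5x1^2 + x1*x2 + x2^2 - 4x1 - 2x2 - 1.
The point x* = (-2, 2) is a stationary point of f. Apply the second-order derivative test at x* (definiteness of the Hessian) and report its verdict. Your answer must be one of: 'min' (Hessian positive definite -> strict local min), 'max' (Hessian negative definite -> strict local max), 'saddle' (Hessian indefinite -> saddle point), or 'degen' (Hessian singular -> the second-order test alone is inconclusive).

Compute the Hessian H = grad^2 f:
  H = [[-1, 1], [1, 2]]
Verify stationarity: grad f(x*) = H x* + g = (0, 0).
Eigenvalues of H: -1.3028, 2.3028.
Eigenvalues have mixed signs, so H is indefinite -> x* is a saddle point.

saddle


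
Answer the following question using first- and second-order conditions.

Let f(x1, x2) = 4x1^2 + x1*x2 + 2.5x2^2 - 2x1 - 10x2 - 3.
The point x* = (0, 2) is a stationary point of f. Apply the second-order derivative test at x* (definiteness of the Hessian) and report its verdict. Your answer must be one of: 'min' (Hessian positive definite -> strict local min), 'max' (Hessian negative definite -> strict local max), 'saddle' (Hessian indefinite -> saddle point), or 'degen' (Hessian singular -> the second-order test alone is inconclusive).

Compute the Hessian H = grad^2 f:
  H = [[8, 1], [1, 5]]
Verify stationarity: grad f(x*) = H x* + g = (0, 0).
Eigenvalues of H: 4.6972, 8.3028.
Both eigenvalues > 0, so H is positive definite -> x* is a strict local min.

min


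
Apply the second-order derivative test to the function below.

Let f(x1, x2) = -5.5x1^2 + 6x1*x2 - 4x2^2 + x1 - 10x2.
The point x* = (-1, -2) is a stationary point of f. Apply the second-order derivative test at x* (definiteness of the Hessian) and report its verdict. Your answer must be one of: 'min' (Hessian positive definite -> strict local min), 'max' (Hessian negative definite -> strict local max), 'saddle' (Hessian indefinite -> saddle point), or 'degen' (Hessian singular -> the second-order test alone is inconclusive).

Compute the Hessian H = grad^2 f:
  H = [[-11, 6], [6, -8]]
Verify stationarity: grad f(x*) = H x* + g = (0, 0).
Eigenvalues of H: -15.6847, -3.3153.
Both eigenvalues < 0, so H is negative definite -> x* is a strict local max.

max


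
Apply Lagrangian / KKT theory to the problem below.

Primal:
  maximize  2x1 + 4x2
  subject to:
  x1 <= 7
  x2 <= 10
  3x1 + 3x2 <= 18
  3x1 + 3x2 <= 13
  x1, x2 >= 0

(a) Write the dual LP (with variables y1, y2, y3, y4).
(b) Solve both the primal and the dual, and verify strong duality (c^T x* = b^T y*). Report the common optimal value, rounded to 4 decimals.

The standard primal-dual pair for 'max c^T x s.t. A x <= b, x >= 0' is:
  Dual:  min b^T y  s.t.  A^T y >= c,  y >= 0.

So the dual LP is:
  minimize  7y1 + 10y2 + 18y3 + 13y4
  subject to:
    y1 + 3y3 + 3y4 >= 2
    y2 + 3y3 + 3y4 >= 4
    y1, y2, y3, y4 >= 0

Solving the primal: x* = (0, 4.3333).
  primal value c^T x* = 17.3333.
Solving the dual: y* = (0, 0, 0, 1.3333).
  dual value b^T y* = 17.3333.
Strong duality: c^T x* = b^T y*. Confirmed.

17.3333


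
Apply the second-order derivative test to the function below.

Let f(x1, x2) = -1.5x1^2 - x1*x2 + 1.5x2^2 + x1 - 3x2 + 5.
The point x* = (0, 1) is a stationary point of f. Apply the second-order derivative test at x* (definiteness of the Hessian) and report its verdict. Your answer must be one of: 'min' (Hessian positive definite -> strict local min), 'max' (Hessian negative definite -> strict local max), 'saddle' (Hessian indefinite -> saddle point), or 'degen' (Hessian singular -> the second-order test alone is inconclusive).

Compute the Hessian H = grad^2 f:
  H = [[-3, -1], [-1, 3]]
Verify stationarity: grad f(x*) = H x* + g = (0, 0).
Eigenvalues of H: -3.1623, 3.1623.
Eigenvalues have mixed signs, so H is indefinite -> x* is a saddle point.

saddle


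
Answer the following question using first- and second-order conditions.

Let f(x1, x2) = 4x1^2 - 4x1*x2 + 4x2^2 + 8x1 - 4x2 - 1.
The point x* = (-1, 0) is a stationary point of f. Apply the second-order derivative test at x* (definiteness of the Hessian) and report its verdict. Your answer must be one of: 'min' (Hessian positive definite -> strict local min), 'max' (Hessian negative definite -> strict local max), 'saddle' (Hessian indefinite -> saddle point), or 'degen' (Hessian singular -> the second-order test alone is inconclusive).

Compute the Hessian H = grad^2 f:
  H = [[8, -4], [-4, 8]]
Verify stationarity: grad f(x*) = H x* + g = (0, 0).
Eigenvalues of H: 4, 12.
Both eigenvalues > 0, so H is positive definite -> x* is a strict local min.

min


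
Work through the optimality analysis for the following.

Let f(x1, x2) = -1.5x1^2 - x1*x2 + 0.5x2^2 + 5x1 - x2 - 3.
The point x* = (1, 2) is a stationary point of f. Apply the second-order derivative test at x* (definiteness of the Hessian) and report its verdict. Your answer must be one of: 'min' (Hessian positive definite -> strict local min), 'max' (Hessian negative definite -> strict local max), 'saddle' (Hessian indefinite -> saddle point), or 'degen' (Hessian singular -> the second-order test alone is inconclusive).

Compute the Hessian H = grad^2 f:
  H = [[-3, -1], [-1, 1]]
Verify stationarity: grad f(x*) = H x* + g = (0, 0).
Eigenvalues of H: -3.2361, 1.2361.
Eigenvalues have mixed signs, so H is indefinite -> x* is a saddle point.

saddle


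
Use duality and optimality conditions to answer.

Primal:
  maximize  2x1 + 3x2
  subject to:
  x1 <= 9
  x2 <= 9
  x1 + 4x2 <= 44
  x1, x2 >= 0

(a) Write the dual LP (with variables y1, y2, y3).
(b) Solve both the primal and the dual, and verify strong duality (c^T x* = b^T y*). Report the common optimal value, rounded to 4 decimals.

The standard primal-dual pair for 'max c^T x s.t. A x <= b, x >= 0' is:
  Dual:  min b^T y  s.t.  A^T y >= c,  y >= 0.

So the dual LP is:
  minimize  9y1 + 9y2 + 44y3
  subject to:
    y1 + y3 >= 2
    y2 + 4y3 >= 3
    y1, y2, y3 >= 0

Solving the primal: x* = (9, 8.75).
  primal value c^T x* = 44.25.
Solving the dual: y* = (1.25, 0, 0.75).
  dual value b^T y* = 44.25.
Strong duality: c^T x* = b^T y*. Confirmed.

44.25


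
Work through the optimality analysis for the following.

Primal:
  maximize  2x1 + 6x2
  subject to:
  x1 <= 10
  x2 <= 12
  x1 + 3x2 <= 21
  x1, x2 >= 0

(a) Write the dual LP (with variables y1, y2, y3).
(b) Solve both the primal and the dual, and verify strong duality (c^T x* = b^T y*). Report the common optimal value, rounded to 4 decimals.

The standard primal-dual pair for 'max c^T x s.t. A x <= b, x >= 0' is:
  Dual:  min b^T y  s.t.  A^T y >= c,  y >= 0.

So the dual LP is:
  minimize  10y1 + 12y2 + 21y3
  subject to:
    y1 + y3 >= 2
    y2 + 3y3 >= 6
    y1, y2, y3 >= 0

Solving the primal: x* = (0, 7).
  primal value c^T x* = 42.
Solving the dual: y* = (0, 0, 2).
  dual value b^T y* = 42.
Strong duality: c^T x* = b^T y*. Confirmed.

42


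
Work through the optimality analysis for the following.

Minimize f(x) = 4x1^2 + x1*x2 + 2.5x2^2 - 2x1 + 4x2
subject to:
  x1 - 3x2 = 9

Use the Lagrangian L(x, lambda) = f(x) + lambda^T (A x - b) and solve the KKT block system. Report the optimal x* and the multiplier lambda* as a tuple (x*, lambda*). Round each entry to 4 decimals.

Form the Lagrangian:
  L(x, lambda) = (1/2) x^T Q x + c^T x + lambda^T (A x - b)
Stationarity (grad_x L = 0): Q x + c + A^T lambda = 0.
Primal feasibility: A x = b.

This gives the KKT block system:
  [ Q   A^T ] [ x     ]   [-c ]
  [ A    0  ] [ lambda ] = [ b ]

Solving the linear system:
  x*      = (0.9398, -2.6867)
  lambda* = (-2.8313)
  f(x*)   = 6.4277

x* = (0.9398, -2.6867), lambda* = (-2.8313)


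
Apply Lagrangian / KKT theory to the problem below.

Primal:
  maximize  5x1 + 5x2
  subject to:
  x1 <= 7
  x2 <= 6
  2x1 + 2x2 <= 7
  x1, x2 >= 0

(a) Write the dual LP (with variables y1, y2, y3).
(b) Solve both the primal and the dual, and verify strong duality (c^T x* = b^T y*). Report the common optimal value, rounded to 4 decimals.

The standard primal-dual pair for 'max c^T x s.t. A x <= b, x >= 0' is:
  Dual:  min b^T y  s.t.  A^T y >= c,  y >= 0.

So the dual LP is:
  minimize  7y1 + 6y2 + 7y3
  subject to:
    y1 + 2y3 >= 5
    y2 + 2y3 >= 5
    y1, y2, y3 >= 0

Solving the primal: x* = (3.5, 0).
  primal value c^T x* = 17.5.
Solving the dual: y* = (0, 0, 2.5).
  dual value b^T y* = 17.5.
Strong duality: c^T x* = b^T y*. Confirmed.

17.5


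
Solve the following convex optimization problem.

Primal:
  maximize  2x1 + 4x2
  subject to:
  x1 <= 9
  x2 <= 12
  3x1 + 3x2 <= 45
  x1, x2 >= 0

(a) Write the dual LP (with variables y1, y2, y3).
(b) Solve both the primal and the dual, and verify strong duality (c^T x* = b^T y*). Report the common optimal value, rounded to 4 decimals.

The standard primal-dual pair for 'max c^T x s.t. A x <= b, x >= 0' is:
  Dual:  min b^T y  s.t.  A^T y >= c,  y >= 0.

So the dual LP is:
  minimize  9y1 + 12y2 + 45y3
  subject to:
    y1 + 3y3 >= 2
    y2 + 3y3 >= 4
    y1, y2, y3 >= 0

Solving the primal: x* = (3, 12).
  primal value c^T x* = 54.
Solving the dual: y* = (0, 2, 0.6667).
  dual value b^T y* = 54.
Strong duality: c^T x* = b^T y*. Confirmed.

54


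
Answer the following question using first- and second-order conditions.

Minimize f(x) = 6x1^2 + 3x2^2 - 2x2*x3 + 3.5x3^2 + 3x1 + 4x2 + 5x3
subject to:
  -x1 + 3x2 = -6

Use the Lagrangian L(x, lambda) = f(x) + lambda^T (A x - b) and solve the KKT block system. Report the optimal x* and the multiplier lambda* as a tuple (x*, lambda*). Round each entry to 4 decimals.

Form the Lagrangian:
  L(x, lambda) = (1/2) x^T Q x + c^T x + lambda^T (A x - b)
Stationarity (grad_x L = 0): Q x + c + A^T lambda = 0.
Primal feasibility: A x = b.

This gives the KKT block system:
  [ Q   A^T ] [ x     ]   [-c ]
  [ A    0  ] [ lambda ] = [ b ]

Solving the linear system:
  x*      = (-0.0945, -2.0315, -1.2947)
  lambda* = (1.8665)
  f(x*)   = -1.8419

x* = (-0.0945, -2.0315, -1.2947), lambda* = (1.8665)


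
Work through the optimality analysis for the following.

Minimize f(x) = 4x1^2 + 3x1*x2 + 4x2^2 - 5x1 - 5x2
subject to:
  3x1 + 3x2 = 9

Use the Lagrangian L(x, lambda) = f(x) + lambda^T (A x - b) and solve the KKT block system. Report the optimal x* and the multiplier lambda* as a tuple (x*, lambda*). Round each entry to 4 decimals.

Form the Lagrangian:
  L(x, lambda) = (1/2) x^T Q x + c^T x + lambda^T (A x - b)
Stationarity (grad_x L = 0): Q x + c + A^T lambda = 0.
Primal feasibility: A x = b.

This gives the KKT block system:
  [ Q   A^T ] [ x     ]   [-c ]
  [ A    0  ] [ lambda ] = [ b ]

Solving the linear system:
  x*      = (1.5, 1.5)
  lambda* = (-3.8333)
  f(x*)   = 9.75

x* = (1.5, 1.5), lambda* = (-3.8333)


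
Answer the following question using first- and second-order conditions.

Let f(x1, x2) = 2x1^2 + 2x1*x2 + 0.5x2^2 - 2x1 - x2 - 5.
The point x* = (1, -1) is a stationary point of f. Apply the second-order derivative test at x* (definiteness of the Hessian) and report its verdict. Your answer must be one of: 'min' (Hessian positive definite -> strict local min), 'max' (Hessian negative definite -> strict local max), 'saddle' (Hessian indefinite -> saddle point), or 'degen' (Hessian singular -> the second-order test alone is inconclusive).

Compute the Hessian H = grad^2 f:
  H = [[4, 2], [2, 1]]
Verify stationarity: grad f(x*) = H x* + g = (0, 0).
Eigenvalues of H: 0, 5.
H has a zero eigenvalue (singular; positive semidefinite but not definite), so H is neither positive definite, negative definite, nor indefinite. The second-order test alone is inconclusive -> degen.
(Indeed, f is constant along the null direction of H through x*, so x* is not a strict local extremum.)

degen


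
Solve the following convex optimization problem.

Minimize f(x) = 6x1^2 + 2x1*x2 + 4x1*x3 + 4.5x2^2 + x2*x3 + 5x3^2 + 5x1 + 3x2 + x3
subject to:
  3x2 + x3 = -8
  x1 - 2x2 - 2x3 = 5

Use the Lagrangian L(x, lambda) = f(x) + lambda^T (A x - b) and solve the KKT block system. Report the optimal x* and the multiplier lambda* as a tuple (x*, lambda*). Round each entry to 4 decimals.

Form the Lagrangian:
  L(x, lambda) = (1/2) x^T Q x + c^T x + lambda^T (A x - b)
Stationarity (grad_x L = 0): Q x + c + A^T lambda = 0.
Primal feasibility: A x = b.

This gives the KKT block system:
  [ Q   A^T ] [ x     ]   [-c ]
  [ A    0  ] [ lambda ] = [ b ]

Solving the linear system:
  x*      = (-0.2822, -2.6795, 0.0384)
  lambda* = (9.6082, 3.5918)
  f(x*)   = 24.7479

x* = (-0.2822, -2.6795, 0.0384), lambda* = (9.6082, 3.5918)


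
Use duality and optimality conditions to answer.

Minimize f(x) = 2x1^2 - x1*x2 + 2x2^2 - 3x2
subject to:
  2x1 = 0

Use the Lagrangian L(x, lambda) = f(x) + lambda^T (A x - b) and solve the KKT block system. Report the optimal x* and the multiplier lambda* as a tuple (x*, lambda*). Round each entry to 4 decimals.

Form the Lagrangian:
  L(x, lambda) = (1/2) x^T Q x + c^T x + lambda^T (A x - b)
Stationarity (grad_x L = 0): Q x + c + A^T lambda = 0.
Primal feasibility: A x = b.

This gives the KKT block system:
  [ Q   A^T ] [ x     ]   [-c ]
  [ A    0  ] [ lambda ] = [ b ]

Solving the linear system:
  x*      = (0, 0.75)
  lambda* = (0.375)
  f(x*)   = -1.125

x* = (0, 0.75), lambda* = (0.375)
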